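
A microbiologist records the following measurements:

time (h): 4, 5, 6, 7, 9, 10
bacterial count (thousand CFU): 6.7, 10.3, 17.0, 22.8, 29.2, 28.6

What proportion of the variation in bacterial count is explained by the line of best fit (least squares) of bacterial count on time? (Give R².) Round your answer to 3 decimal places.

0.941

n = 6, Σx = 41, Σy = 114.6, Σxy = 888.7, Σx² = 307, Σy² = 2630.42
Sxx = Σx² − (Σx)²/n = 307 − 280.166667 = 26.833333
Sxy = Σxy − (Σx)(Σy)/n = 888.7 − 783.1 = 105.6
Syy = Σy² − (Σy)²/n = 2630.42 − 2188.86 = 441.56
R² = Sxy²/(Sxx·Syy) = (105.6)²/(26.833333·441.56) = 0.941160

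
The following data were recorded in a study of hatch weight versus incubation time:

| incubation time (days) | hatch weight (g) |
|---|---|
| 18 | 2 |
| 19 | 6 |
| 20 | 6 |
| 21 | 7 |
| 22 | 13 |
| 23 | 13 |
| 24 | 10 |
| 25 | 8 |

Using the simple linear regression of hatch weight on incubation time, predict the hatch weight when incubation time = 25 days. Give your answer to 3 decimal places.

n = 8, Σx = 172, Σy = 65, Σxy = 1442, Σx² = 3740
Sxx = Σx² − (Σx)²/n = 3740 − 3698 = 42
Sxy = Σxy − (Σx)(Σy)/n = 1442 − 1397.5 = 44.5
b = Sxy/Sxx = 44.5/42 = 1.059524
a = ȳ − b·x̄ = 8.125 − 1.059524·21.5 = -14.654762
ŷ(25) = a + b·25 = -14.654762 + 1.059524·25 = 11.833333

11.833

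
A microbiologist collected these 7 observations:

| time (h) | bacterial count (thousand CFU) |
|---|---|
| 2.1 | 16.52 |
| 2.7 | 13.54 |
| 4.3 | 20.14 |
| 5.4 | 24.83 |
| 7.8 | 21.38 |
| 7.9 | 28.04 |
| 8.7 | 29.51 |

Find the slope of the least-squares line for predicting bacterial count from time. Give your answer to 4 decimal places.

n = 7, Σx = 38.9, Σy = 153.96, Σxy = 936.951, Σx² = 258.29
Sxx = Σx² − (Σx)²/n = 258.29 − 216.172857 = 42.117143
Sxy = Σxy − (Σx)(Σy)/n = 936.951 − 855.577714 = 81.373286
b = Sxy/Sxx = 81.373286/42.117143 = 1.932070

1.9321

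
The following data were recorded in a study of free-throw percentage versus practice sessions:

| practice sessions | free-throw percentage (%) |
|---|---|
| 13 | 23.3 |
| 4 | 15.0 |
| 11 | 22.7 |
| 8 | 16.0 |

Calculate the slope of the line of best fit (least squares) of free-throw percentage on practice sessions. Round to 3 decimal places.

1.035

n = 4, Σx = 36, Σy = 77, Σxy = 740.6, Σx² = 370
Sxx = Σx² − (Σx)²/n = 370 − 324 = 46
Sxy = Σxy − (Σx)(Σy)/n = 740.6 − 693 = 47.6
b = Sxy/Sxx = 47.6/46 = 1.034783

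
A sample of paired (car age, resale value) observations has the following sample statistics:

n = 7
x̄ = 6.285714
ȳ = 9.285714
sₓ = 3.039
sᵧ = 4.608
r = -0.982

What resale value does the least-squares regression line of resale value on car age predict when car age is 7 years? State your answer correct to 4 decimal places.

8.2221

b = r · sᵧ/sₓ = -0.982 · 4.608/3.039 = -1.488995
a = ȳ − b·x̄ = 9.285714 − (-1.488995)·6.285714 = 18.645111
ŷ(7) = a + b·7 = 18.645111 + (-1.488995)·7 = 8.222146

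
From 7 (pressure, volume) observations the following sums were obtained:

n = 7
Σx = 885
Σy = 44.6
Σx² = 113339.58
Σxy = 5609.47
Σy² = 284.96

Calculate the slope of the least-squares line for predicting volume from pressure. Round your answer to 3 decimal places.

-0.020

Sxx = Σx² − (Σx)²/n = 113339.58 − 111889.285714 = 1450.294286
Sxy = Σxy − (Σx)(Σy)/n = 5609.47 − 5638.714286 = -29.244286
b = Sxy/Sxx = -29.244286/1450.294286 = -0.020164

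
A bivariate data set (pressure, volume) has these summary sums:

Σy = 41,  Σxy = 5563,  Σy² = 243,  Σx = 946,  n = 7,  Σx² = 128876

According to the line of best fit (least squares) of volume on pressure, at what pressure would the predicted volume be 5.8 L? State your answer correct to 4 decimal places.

132.4826

Sxx = Σx² − (Σx)²/n = 128876 − 127845.142857 = 1030.857143
Sxy = Σxy − (Σx)(Σy)/n = 5563 − 5540.857143 = 22.142857
b = Sxy/Sxx = 22.142857/1030.857143 = 0.021480
a = ȳ − b·x̄ = 5.857143 − 0.021480·135.142857 = 2.954268
Set a + b·x = 5.8: x = (5.8 − 2.954268) / 0.021480 = 132.482581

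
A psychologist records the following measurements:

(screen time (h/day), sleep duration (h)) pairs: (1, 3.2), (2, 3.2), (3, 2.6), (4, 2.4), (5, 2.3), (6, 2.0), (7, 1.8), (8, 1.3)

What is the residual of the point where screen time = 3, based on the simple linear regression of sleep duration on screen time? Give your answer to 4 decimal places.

-0.1464

n = 8, Σx = 36, Σy = 18.8, Σxy = 73.5, Σx² = 204
Sxx = Σx² − (Σx)²/n = 204 − 162 = 42
Sxy = Σxy − (Σx)(Σy)/n = 73.5 − 84.6 = -11.1
b = Sxy/Sxx = -11.1/42 = -0.264286
a = ȳ − b·x̄ = 2.35 − (-0.264286)·4.5 = 3.539286
ŷ(3) = 3.539286 + (-0.264286)·3 = 2.746429
residual = y − ŷ = 2.6 − 2.746429 = -0.146429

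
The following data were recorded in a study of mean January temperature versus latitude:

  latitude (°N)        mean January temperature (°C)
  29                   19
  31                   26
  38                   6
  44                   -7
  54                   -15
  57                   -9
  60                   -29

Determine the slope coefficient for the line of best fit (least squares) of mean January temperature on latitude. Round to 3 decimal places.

n = 7, Σx = 313, Σy = -9, Σxy = -1786, Σx² = 14947
Sxx = Σx² − (Σx)²/n = 14947 − 13995.571429 = 951.428571
Sxy = Σxy − (Σx)(Σy)/n = -1786 − (-402.428571) = -1383.571429
b = Sxy/Sxx = -1383.571429/951.428571 = -1.454204

-1.454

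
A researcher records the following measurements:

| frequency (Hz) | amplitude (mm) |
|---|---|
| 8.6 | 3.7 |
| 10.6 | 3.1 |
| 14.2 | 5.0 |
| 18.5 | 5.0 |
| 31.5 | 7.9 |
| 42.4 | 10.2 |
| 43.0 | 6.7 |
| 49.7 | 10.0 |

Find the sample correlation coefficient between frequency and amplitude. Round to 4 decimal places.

0.9161

n = 8, Σx = 218.5, Σy = 51.6, Σxy = 1694.61, Σx² = 7839.31, Σy² = 384.64
Sxx = Σx² − (Σx)²/n = 7839.31 − 5967.78125 = 1871.52875
Sxy = Σxy − (Σx)(Σy)/n = 1694.61 − 1409.325 = 285.285
Syy = Σy² − (Σy)²/n = 384.64 − 332.82 = 51.82
r = Sxy/√(Sxx·Syy) = 285.285/√(96982.619825) = 285.285/311.420327 = 0.916077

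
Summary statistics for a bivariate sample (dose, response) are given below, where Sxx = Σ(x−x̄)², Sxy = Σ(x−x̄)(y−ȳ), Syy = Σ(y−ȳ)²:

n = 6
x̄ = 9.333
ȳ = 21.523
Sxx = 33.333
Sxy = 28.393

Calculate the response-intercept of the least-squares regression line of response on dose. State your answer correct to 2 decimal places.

13.57

b = Sxy/Sxx = 28.393/33.333 = 0.851799
a = ȳ − b·x̄ = 21.523 − 0.851799·9.333 = 13.573164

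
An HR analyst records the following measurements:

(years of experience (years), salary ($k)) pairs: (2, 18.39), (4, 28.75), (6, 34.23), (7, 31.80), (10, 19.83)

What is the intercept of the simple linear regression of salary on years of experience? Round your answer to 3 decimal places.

n = 5, Σx = 29, Σy = 133, Σxy = 778.06, Σx² = 205
Sxx = Σx² − (Σx)²/n = 205 − 168.2 = 36.8
Sxy = Σxy − (Σx)(Σy)/n = 778.06 − 771.4 = 6.66
b = Sxy/Sxx = 6.66/36.8 = 0.180978
a = ȳ − b·x̄ = 26.6 − 0.180978·5.8 = 25.550326

25.550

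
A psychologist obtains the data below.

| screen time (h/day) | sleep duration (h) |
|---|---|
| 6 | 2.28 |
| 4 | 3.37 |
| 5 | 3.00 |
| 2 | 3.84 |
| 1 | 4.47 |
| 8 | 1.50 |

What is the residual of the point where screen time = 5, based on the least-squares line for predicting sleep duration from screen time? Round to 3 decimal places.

0.197

n = 6, Σx = 26, Σy = 18.46, Σxy = 66.31, Σx² = 146
Sxx = Σx² − (Σx)²/n = 146 − 112.666667 = 33.333333
Sxy = Σxy − (Σx)(Σy)/n = 66.31 − 79.993333 = -13.683333
b = Sxy/Sxx = -13.683333/33.333333 = -0.4105
a = ȳ − b·x̄ = 3.076667 − (-0.4105)·4.333333 = 4.8555
ŷ(5) = 4.8555 + (-0.4105)·5 = 2.803
residual = y − ŷ = 3.00 − 2.803 = 0.197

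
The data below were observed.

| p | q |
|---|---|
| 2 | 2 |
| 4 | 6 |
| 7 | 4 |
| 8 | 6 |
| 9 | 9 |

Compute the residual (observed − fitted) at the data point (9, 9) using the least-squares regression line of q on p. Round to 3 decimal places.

1.571

n = 5, Σx = 30, Σy = 27, Σxy = 185, Σx² = 214
Sxx = Σx² − (Σx)²/n = 214 − 180 = 34
Sxy = Σxy − (Σx)(Σy)/n = 185 − 162 = 23
b = Sxy/Sxx = 23/34 = 0.676471
a = ȳ − b·x̄ = 5.4 − 0.676471·6 = 1.341176
ŷ(9) = 1.341176 + 0.676471·9 = 7.429412
residual = y − ŷ = 9 − 7.429412 = 1.570588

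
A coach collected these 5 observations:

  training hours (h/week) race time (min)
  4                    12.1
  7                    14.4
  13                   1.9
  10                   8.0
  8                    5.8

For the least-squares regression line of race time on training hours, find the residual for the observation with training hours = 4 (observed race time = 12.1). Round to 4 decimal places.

-1.6142

n = 5, Σx = 42, Σy = 42.2, Σxy = 300.3, Σx² = 398
Sxx = Σx² − (Σx)²/n = 398 − 352.8 = 45.2
Sxy = Σxy − (Σx)(Σy)/n = 300.3 − 354.48 = -54.18
b = Sxy/Sxx = -54.18/45.2 = -1.198673
a = ȳ − b·x̄ = 8.44 − (-1.198673)·8.4 = 18.508850
ŷ(4) = 18.508850 + (-1.198673)·4 = 13.714159
residual = y − ŷ = 12.1 − 13.714159 = -1.614159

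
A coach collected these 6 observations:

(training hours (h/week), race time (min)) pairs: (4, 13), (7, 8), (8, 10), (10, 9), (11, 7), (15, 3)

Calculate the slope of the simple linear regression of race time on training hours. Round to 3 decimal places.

n = 6, Σx = 55, Σy = 50, Σxy = 400, Σx² = 575
Sxx = Σx² − (Σx)²/n = 575 − 504.166667 = 70.833333
Sxy = Σxy − (Σx)(Σy)/n = 400 − 458.333333 = -58.333333
b = Sxy/Sxx = -58.333333/70.833333 = -0.823529

-0.824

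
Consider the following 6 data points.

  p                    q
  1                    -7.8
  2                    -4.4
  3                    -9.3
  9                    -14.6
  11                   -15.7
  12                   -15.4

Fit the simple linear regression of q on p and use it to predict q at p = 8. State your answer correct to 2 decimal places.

-12.71

n = 6, Σx = 38, Σy = -67.2, Σxy = -533.4, Σx² = 360
Sxx = Σx² − (Σx)²/n = 360 − 240.666667 = 119.333333
Sxy = Σxy − (Σx)(Σy)/n = -533.4 − (-425.6) = -107.8
b = Sxy/Sxx = -107.8/119.333333 = -0.903352
a = ȳ − b·x̄ = -11.2 − (-0.903352)·6.333333 = -5.478771
ŷ(8) = a + b·8 = -5.478771 + (-0.903352)·8 = -12.705587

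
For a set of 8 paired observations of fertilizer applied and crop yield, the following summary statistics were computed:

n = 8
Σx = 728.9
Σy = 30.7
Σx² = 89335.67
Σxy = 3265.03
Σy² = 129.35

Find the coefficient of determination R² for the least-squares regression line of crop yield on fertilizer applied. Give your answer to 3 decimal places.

0.828

Sxx = Σx² − (Σx)²/n = 89335.67 − 66411.90125 = 22923.76875
Sxy = Σxy − (Σx)(Σy)/n = 3265.03 − 2797.15375 = 467.87625
Syy = Σy² − (Σy)²/n = 129.35 − 117.81125 = 11.53875
R² = Sxy²/(Sxx·Syy) = (467.87625)²/(22923.76875·11.53875) = 0.827594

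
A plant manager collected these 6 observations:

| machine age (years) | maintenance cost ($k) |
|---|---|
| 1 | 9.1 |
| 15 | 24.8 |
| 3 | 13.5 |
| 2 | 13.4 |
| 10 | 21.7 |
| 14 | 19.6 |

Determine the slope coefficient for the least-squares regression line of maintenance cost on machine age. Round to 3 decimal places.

n = 6, Σx = 45, Σy = 102.1, Σxy = 939.8, Σx² = 535
Sxx = Σx² − (Σx)²/n = 535 − 337.5 = 197.5
Sxy = Σxy − (Σx)(Σy)/n = 939.8 − 765.75 = 174.05
b = Sxy/Sxx = 174.05/197.5 = 0.881266

0.881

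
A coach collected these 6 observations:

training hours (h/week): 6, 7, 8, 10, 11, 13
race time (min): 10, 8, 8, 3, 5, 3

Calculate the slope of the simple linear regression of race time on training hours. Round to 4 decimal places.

n = 6, Σx = 55, Σy = 37, Σxy = 304, Σx² = 539
Sxx = Σx² − (Σx)²/n = 539 − 504.166667 = 34.833333
Sxy = Σxy − (Σx)(Σy)/n = 304 − 339.166667 = -35.166667
b = Sxy/Sxx = -35.166667/34.833333 = -1.009569

-1.0096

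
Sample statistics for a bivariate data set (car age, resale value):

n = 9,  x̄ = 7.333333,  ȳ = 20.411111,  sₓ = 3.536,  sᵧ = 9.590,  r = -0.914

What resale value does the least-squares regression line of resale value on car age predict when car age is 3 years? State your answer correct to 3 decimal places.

b = r · sᵧ/sₓ = -0.914 · 9.59/3.536 = -2.478863
a = ȳ − b·x̄ = 20.411111 − (-2.478863)·7.333333 = 38.589440
ŷ(3) = a + b·3 = 38.589440 + (-2.478863)·3 = 31.152850

31.153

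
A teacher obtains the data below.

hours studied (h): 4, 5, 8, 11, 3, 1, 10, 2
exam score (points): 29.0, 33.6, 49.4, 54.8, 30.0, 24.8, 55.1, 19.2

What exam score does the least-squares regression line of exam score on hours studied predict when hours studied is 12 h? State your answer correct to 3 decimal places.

60.782

n = 8, Σx = 44, Σy = 295.9, Σxy = 1986.2, Σx² = 340
Sxx = Σx² − (Σx)²/n = 340 − 242 = 98
Sxy = Σxy − (Σx)(Σy)/n = 1986.2 − 1627.45 = 358.75
b = Sxy/Sxx = 358.75/98 = 3.660714
a = ȳ − b·x̄ = 36.9875 − 3.660714·5.5 = 16.853571
ŷ(12) = a + b·12 = 16.853571 + 3.660714·12 = 60.782143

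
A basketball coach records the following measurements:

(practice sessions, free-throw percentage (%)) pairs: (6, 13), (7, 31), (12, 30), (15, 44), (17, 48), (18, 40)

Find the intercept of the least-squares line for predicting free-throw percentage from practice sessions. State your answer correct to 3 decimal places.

7.692

n = 6, Σx = 75, Σy = 206, Σxy = 2851, Σx² = 1067
Sxx = Σx² − (Σx)²/n = 1067 − 937.5 = 129.5
Sxy = Σxy − (Σx)(Σy)/n = 2851 − 2575 = 276
b = Sxy/Sxx = 276/129.5 = 2.131274
a = ȳ − b·x̄ = 34.333333 − 2.131274·12.5 = 7.692407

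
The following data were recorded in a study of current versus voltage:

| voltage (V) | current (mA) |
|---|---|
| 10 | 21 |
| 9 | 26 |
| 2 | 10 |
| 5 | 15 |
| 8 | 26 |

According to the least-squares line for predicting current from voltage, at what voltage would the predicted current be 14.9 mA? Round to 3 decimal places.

4.304

n = 5, Σx = 34, Σy = 98, Σxy = 747, Σx² = 274
Sxx = Σx² − (Σx)²/n = 274 − 231.2 = 42.8
Sxy = Σxy − (Σx)(Σy)/n = 747 − 666.4 = 80.6
b = Sxy/Sxx = 80.6/42.8 = 1.883178
a = ȳ − b·x̄ = 19.6 − 1.883178·6.8 = 6.794393
Set a + b·x = 14.9: x = (14.9 − 6.794393) / 1.883178 = 4.304218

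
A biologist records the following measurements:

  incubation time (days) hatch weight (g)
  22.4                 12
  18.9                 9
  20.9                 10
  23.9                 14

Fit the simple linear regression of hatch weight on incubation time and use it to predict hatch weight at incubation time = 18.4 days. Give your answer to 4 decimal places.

8.0822

n = 4, Σx = 86.1, Σy = 45, Σxy = 982.5, Σx² = 1866.99
Sxx = Σx² − (Σx)²/n = 1866.99 − 1853.3025 = 13.6875
Sxy = Σxy − (Σx)(Σy)/n = 982.5 − 968.625 = 13.875
b = Sxy/Sxx = 13.875/13.6875 = 1.013699
a = ȳ − b·x̄ = 11.25 − 1.013699·21.525 = -10.569863
ŷ(18.4) = a + b·18.4 = -10.569863 + 1.013699·18.4 = 8.082192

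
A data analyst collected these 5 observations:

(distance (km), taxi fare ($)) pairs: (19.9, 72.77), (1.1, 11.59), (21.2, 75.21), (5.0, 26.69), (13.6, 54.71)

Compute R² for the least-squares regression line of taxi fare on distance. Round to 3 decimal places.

0.997

n = 5, Σx = 60.8, Σy = 240.97, Σxy = 3932.83, Σx² = 1056.62, Σy² = 14791.8853
Sxx = Σx² − (Σx)²/n = 1056.62 − 739.328 = 317.292
Sxy = Σxy − (Σx)(Σy)/n = 3932.83 − 2930.1952 = 1002.6348
Syy = Σy² − (Σy)²/n = 14791.8853 − 11613.30818 = 3178.57712
R² = Sxy²/(Sxx·Syy) = (1002.6348)²/(317.292·3178.57712) = 0.996767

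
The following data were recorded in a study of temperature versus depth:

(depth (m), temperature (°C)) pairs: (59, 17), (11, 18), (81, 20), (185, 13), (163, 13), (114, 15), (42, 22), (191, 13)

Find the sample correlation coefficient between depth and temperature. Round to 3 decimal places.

-0.840

n = 8, Σx = 846, Σy = 131, Σxy = 12462, Σx² = 122198, Σy² = 2229
Sxx = Σx² − (Σx)²/n = 122198 − 89464.5 = 32733.5
Sxy = Σxy − (Σx)(Σy)/n = 12462 − 13853.25 = -1391.25
Syy = Σy² − (Σy)²/n = 2229 − 2145.125 = 83.875
r = Sxy/√(Sxx·Syy) = -1391.25/√(2745522.3125) = -1391.25/1656.961772 = -0.839639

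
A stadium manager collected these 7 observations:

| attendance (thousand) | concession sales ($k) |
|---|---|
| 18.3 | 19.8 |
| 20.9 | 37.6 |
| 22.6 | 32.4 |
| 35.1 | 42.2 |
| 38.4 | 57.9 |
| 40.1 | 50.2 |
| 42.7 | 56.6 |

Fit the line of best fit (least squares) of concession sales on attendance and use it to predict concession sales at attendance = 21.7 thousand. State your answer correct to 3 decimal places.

30.726

n = 7, Σx = 218.1, Σy = 296.7, Σxy = 10014.84, Σx² = 7420.33
Sxx = Σx² − (Σx)²/n = 7420.33 − 6795.372857 = 624.957143
Sxy = Σxy − (Σx)(Σy)/n = 10014.84 − 9244.324286 = 770.515714
b = Sxy/Sxx = 770.515714/624.957143 = 1.232910
a = ȳ − b·x̄ = 42.385714 − 1.232910·31.157143 = 3.971771
ŷ(21.7) = a + b·21.7 = 3.971771 + 1.232910·21.7 = 30.725911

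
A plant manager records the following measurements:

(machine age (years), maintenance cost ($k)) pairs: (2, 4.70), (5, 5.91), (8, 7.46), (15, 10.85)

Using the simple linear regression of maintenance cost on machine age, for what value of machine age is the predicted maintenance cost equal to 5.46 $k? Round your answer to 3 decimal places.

3.799

n = 4, Σx = 30, Σy = 28.92, Σxy = 261.38, Σx² = 318
Sxx = Σx² − (Σx)²/n = 318 − 225 = 93
Sxy = Σxy − (Σx)(Σy)/n = 261.38 − 216.9 = 44.48
b = Sxy/Sxx = 44.48/93 = 0.478280
a = ȳ − b·x̄ = 7.23 − 0.478280·7.5 = 3.642903
Set a + b·x = 5.46: x = (5.46 − 3.642903) / 0.478280 = 3.799236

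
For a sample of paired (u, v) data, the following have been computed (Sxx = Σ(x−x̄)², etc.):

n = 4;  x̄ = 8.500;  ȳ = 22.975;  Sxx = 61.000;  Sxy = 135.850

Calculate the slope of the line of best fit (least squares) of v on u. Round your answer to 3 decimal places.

b = Sxy/Sxx = 135.85/61 = 2.227049

2.227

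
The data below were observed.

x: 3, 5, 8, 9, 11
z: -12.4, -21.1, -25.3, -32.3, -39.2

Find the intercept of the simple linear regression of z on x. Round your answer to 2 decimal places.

-3.32

n = 5, Σx = 36, Σy = -130.3, Σxy = -1067, Σx² = 300
Sxx = Σx² − (Σx)²/n = 300 − 259.2 = 40.8
Sxy = Σxy − (Σx)(Σy)/n = -1067 − (-938.16) = -128.84
b = Sxy/Sxx = -128.84/40.8 = -3.157843
a = ȳ − b·x̄ = -26.06 − (-3.157843)·7.2 = -3.323529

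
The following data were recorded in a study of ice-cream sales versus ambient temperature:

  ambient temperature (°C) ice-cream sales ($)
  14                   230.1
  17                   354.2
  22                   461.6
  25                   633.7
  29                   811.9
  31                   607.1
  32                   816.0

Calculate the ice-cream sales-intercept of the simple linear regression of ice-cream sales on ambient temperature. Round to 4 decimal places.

n = 7, Σx = 170, Σy = 3914.6, Σxy = 103717.7, Σx² = 4420
Sxx = Σx² − (Σx)²/n = 4420 − 4128.571429 = 291.428571
Sxy = Σxy − (Σx)(Σy)/n = 103717.7 − 95068.857143 = 8648.842857
b = Sxy/Sxx = 8648.842857/291.428571 = 29.677402
a = ȳ − b·x̄ = 559.228571 − 29.677402·24.285714 = -161.508333

-161.5083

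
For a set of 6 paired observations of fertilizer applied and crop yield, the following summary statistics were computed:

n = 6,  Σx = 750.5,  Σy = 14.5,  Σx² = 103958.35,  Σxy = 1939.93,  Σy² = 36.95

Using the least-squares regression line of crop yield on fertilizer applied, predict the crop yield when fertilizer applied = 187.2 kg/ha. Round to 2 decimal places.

3.19

Sxx = Σx² − (Σx)²/n = 103958.35 − 93875.041667 = 10083.308333
Sxy = Σxy − (Σx)(Σy)/n = 1939.93 − 1813.708333 = 126.221667
b = Sxy/Sxx = 126.221667/10083.308333 = 0.012518
a = ȳ − b·x̄ = 2.416667 − 0.012518·125.083333 = 0.850888
ŷ(187.2) = a + b·187.2 = 0.850888 + 0.012518·187.2 = 3.194236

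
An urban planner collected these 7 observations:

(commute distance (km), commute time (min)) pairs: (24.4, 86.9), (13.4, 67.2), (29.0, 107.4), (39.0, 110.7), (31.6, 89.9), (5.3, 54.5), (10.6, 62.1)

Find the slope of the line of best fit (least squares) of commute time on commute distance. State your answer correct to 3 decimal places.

1.706

n = 7, Σx = 153.3, Σy = 578.7, Σxy = 14240.69, Σx² = 4275.93
Sxx = Σx² − (Σx)²/n = 4275.93 − 3357.27 = 918.66
Sxy = Σxy − (Σx)(Σy)/n = 14240.69 − 12673.53 = 1567.16
b = Sxy/Sxx = 1567.16/918.66 = 1.705919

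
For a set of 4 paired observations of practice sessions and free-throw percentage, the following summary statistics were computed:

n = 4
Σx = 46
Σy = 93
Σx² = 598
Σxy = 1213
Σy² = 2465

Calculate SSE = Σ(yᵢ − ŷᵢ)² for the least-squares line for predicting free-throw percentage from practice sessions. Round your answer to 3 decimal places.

Sxx = Σx² − (Σx)²/n = 598 − 529 = 69
Sxy = Σxy − (Σx)(Σy)/n = 1213 − 1069.5 = 143.5
Syy = Σy² − (Σy)²/n = 2465 − 2162.25 = 302.75
b = Sxy/Sxx = 143.5/69 = 2.079710
SSE = Syy − b·Sxy = 302.75 − 2.079710·143.5 = 4.311594

4.312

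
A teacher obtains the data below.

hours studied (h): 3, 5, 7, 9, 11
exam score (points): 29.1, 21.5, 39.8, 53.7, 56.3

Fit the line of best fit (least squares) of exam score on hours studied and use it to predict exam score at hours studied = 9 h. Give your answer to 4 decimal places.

n = 5, Σx = 35, Σy = 200.4, Σxy = 1576, Σx² = 285
Sxx = Σx² − (Σx)²/n = 285 − 245 = 40
Sxy = Σxy − (Σx)(Σy)/n = 1576 − 1402.8 = 173.2
b = Sxy/Sxx = 173.2/40 = 4.33
a = ȳ − b·x̄ = 40.08 − 4.33·7 = 9.77
ŷ(9) = a + b·9 = 9.77 + 4.33·9 = 48.74

48.7400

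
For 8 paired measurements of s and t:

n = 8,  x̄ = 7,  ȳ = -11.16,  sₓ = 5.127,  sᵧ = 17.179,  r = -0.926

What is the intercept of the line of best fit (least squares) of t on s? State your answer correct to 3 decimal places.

10.559

b = r · sᵧ/sₓ = -0.926 · 17.179/5.127 = -3.102741
a = ȳ − b·x̄ = -11.16 − (-3.102741)·7 = 10.559188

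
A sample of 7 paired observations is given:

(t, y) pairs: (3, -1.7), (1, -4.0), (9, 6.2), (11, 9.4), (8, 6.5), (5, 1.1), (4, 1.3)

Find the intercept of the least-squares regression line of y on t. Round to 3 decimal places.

n = 7, Σx = 41, Σy = 18.8, Σxy = 212.8, Σx² = 317
Sxx = Σx² − (Σx)²/n = 317 − 240.142857 = 76.857143
Sxy = Σxy − (Σx)(Σy)/n = 212.8 − 110.114286 = 102.685714
b = Sxy/Sxx = 102.685714/76.857143 = 1.336059
a = ȳ − b·x̄ = 2.685714 − 1.336059·5.857143 = -5.139777

-5.140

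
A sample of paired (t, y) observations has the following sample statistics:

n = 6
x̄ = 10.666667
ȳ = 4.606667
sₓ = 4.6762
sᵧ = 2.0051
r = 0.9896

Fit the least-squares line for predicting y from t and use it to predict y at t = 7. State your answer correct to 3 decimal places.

b = r · sᵧ/sₓ = 0.9896 · 2.0051/4.6762 = 0.424329
a = ȳ − b·x̄ = 4.606667 − 0.424329·10.666667 = 0.080492
ŷ(7) = a + b·7 = 0.080492 + 0.424329·7 = 3.050794

3.051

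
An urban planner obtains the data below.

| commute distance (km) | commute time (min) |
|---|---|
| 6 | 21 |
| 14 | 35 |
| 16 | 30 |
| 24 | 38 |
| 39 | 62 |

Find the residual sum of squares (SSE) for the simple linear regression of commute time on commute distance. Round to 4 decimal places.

50.7631

n = 5, Σx = 99, Σy = 186, Σxy = 4426, Σx² = 2585, Σy² = 7854
Sxx = Σx² − (Σx)²/n = 2585 − 1960.2 = 624.8
Sxy = Σxy − (Σx)(Σy)/n = 4426 − 3682.8 = 743.2
Syy = Σy² − (Σy)²/n = 7854 − 6919.2 = 934.8
b = Sxy/Sxx = 743.2/624.8 = 1.189501
SSE = Syy − b·Sxy = 934.8 − 1.189501·743.2 = 50.763124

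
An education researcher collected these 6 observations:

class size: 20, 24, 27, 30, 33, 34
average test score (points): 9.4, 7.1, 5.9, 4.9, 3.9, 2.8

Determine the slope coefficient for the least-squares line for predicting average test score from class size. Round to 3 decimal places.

n = 6, Σx = 168, Σy = 34, Σxy = 888.6, Σx² = 4850
Sxx = Σx² − (Σx)²/n = 4850 − 4704 = 146
Sxy = Σxy − (Σx)(Σy)/n = 888.6 − 952 = -63.4
b = Sxy/Sxx = -63.4/146 = -0.434247

-0.434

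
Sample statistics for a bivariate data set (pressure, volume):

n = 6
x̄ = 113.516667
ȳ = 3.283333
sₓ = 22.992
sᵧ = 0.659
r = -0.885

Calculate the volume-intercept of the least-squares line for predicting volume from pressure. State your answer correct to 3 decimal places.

b = r · sᵧ/sₓ = -0.885 · 0.659/22.992 = -0.025366
a = ȳ − b·x̄ = 3.283333 − (-0.025366)·113.516667 = 6.162796

6.163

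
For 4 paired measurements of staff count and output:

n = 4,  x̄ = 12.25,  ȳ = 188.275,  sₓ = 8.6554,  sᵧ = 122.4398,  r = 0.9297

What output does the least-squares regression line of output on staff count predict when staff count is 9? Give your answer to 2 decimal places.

145.53

b = r · sᵧ/sₓ = 0.9297 · 122.4398/8.6554 = 13.151591
a = ȳ − b·x̄ = 188.275 − 13.151591·12.25 = 27.168008
ŷ(9) = a + b·9 = 27.168008 + 13.151591·9 = 145.532329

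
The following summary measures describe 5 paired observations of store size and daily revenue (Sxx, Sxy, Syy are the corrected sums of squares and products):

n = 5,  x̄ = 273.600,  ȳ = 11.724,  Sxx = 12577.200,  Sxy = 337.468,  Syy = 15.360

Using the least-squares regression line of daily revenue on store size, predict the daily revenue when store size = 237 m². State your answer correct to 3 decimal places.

10.742

b = Sxy/Sxx = 337.468/12577.2 = 0.026832
a = ȳ − b·x̄ = 11.724 − 0.026832·273.6 = 4.382839
ŷ(237) = a + b·237 = 4.382839 + 0.026832·237 = 10.741959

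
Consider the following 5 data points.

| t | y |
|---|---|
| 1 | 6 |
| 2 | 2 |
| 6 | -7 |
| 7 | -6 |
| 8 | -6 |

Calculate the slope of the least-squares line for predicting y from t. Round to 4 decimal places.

-1.7835

n = 5, Σx = 24, Σy = -11, Σxy = -122, Σx² = 154
Sxx = Σx² − (Σx)²/n = 154 − 115.2 = 38.8
Sxy = Σxy − (Σx)(Σy)/n = -122 − (-52.8) = -69.2
b = Sxy/Sxx = -69.2/38.8 = -1.783505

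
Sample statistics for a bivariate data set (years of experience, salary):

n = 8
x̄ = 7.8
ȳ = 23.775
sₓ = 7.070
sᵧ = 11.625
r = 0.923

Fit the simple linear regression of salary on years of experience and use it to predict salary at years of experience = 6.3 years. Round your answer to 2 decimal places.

b = r · sᵧ/sₓ = 0.923 · 11.625/7.07 = 1.517663
a = ȳ − b·x̄ = 23.775 − 1.517663·7.8 = 11.937231
ŷ(6.3) = a + b·6.3 = 11.937231 + 1.517663·6.3 = 21.498506

21.50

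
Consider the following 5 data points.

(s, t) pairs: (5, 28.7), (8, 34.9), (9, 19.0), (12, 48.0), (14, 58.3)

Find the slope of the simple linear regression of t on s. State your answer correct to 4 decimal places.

3.5053

n = 5, Σx = 48, Σy = 188.9, Σxy = 1985.9, Σx² = 510
Sxx = Σx² − (Σx)²/n = 510 − 460.8 = 49.2
Sxy = Σxy − (Σx)(Σy)/n = 1985.9 − 1813.44 = 172.46
b = Sxy/Sxx = 172.46/49.2 = 3.505285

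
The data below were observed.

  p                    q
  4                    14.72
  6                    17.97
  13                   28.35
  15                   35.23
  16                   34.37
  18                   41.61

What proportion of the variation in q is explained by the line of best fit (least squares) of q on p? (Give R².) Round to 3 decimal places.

n = 6, Σx = 72, Σy = 172.25, Σxy = 2362.6, Σx² = 1026, Σy² = 5497.1637
Sxx = Σx² − (Σx)²/n = 1026 − 864 = 162
Sxy = Σxy − (Σx)(Σy)/n = 2362.6 − 2067 = 295.6
Syy = Σy² − (Σy)²/n = 5497.1637 − 4945.010417 = 552.153283
R² = Sxy²/(Sxx·Syy) = (295.6)²/(162·552.153283) = 0.976864

0.977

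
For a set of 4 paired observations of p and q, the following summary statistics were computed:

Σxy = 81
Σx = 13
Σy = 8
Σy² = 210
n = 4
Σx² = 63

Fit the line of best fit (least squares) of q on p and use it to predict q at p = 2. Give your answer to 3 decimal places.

-1.313

Sxx = Σx² − (Σx)²/n = 63 − 42.25 = 20.75
Sxy = Σxy − (Σx)(Σy)/n = 81 − 26 = 55
b = Sxy/Sxx = 55/20.75 = 2.650602
a = ȳ − b·x̄ = 2 − 2.650602·3.25 = -6.614458
ŷ(2) = a + b·2 = -6.614458 + 2.650602·2 = -1.313253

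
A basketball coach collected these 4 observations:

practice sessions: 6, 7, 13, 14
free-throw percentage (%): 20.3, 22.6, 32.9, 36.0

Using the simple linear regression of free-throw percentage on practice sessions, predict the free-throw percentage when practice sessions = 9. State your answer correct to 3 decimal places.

n = 4, Σx = 40, Σy = 111.8, Σxy = 1211.7, Σx² = 450
Sxx = Σx² − (Σx)²/n = 450 − 400 = 50
Sxy = Σxy − (Σx)(Σy)/n = 1211.7 − 1118 = 93.7
b = Sxy/Sxx = 93.7/50 = 1.874
a = ȳ − b·x̄ = 27.95 − 1.874·10 = 9.21
ŷ(9) = a + b·9 = 9.21 + 1.874·9 = 26.076

26.076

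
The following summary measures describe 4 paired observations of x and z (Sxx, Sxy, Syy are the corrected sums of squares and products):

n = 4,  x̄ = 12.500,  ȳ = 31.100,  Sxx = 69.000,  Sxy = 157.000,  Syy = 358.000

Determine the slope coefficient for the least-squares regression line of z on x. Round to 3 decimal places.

b = Sxy/Sxx = 157/69 = 2.275362

2.275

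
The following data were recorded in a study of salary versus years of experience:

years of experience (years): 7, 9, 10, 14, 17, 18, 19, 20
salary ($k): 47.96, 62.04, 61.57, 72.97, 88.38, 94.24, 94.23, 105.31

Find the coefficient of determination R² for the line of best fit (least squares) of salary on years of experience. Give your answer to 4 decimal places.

n = 8, Σx = 114, Σy = 626.7, Σxy = 9626.71, Σx² = 1800, Σy² = 51926.3
Sxx = Σx² − (Σx)²/n = 1800 − 1624.5 = 175.5
Sxy = Σxy − (Σx)(Σy)/n = 9626.71 − 8930.475 = 696.235
Syy = Σy² − (Σy)²/n = 51926.3 − 49094.11125 = 2832.18875
R² = Sxy²/(Sxx·Syy) = (696.235)²/(175.5·2832.18875) = 0.975242

0.9752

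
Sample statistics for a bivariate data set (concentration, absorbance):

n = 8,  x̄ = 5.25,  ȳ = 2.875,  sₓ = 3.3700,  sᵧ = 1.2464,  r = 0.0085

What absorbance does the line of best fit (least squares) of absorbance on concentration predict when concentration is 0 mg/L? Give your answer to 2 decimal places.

2.86

b = r · sᵧ/sₓ = 0.0085 · 1.2464/3.37 = 0.003144
a = ȳ − b·x̄ = 2.875 − 0.003144·5.25 = 2.858495
ŷ(0) = a + b·0 = 2.858495 + 0.003144·0 = 2.858495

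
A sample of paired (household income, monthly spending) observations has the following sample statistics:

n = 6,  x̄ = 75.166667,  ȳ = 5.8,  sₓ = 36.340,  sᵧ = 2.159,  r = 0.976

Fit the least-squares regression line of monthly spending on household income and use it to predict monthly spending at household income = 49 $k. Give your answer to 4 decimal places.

b = r · sᵧ/sₓ = 0.976 · 2.159/36.34 = 0.057985
a = ȳ − b·x̄ = 5.8 − 0.057985·75.166667 = 1.441442
ŷ(49) = a + b·49 = 1.441442 + 0.057985·49 = 4.282719

4.2827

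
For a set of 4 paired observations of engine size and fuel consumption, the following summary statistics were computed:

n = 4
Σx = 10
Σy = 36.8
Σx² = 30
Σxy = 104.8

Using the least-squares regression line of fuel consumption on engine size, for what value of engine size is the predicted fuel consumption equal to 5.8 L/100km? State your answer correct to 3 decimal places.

1.172

Sxx = Σx² − (Σx)²/n = 30 − 25 = 5
Sxy = Σxy − (Σx)(Σy)/n = 104.8 − 92 = 12.8
b = Sxy/Sxx = 12.8/5 = 2.56
a = ȳ − b·x̄ = 9.2 − 2.56·2.5 = 2.8
Set a + b·x = 5.8: x = (5.8 − 2.8) / 2.56 = 1.171875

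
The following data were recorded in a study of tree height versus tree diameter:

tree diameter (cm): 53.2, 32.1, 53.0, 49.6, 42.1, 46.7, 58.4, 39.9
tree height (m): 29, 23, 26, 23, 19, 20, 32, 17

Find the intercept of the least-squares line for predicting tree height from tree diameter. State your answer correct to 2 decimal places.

n = 8, Σx = 375, Σy = 189, Σxy = 9080.9, Σx² = 18085.68
Sxx = Σx² − (Σx)²/n = 18085.68 − 17578.125 = 507.555
Sxy = Σxy − (Σx)(Σy)/n = 9080.9 − 8859.375 = 221.525
b = Sxy/Sxx = 221.525/507.555 = 0.436455
a = ȳ − b·x̄ = 23.625 − 0.436455·46.875 = 3.166164

3.17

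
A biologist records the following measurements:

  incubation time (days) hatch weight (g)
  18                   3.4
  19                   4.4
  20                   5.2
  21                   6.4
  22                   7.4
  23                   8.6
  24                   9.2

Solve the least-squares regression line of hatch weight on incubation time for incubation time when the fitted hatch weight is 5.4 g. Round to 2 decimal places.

20.03

n = 7, Σx = 147, Σy = 44.6, Σxy = 964.6, Σx² = 3115
Sxx = Σx² − (Σx)²/n = 3115 − 3087 = 28
Sxy = Σxy − (Σx)(Σy)/n = 964.6 − 936.6 = 28
b = Sxy/Sxx = 28/28 = 1
a = ȳ − b·x̄ = 6.371429 − 1·21 = -14.628571
Set a + b·x = 5.4: x = (5.4 − (-14.628571)) / 1 = 20.028571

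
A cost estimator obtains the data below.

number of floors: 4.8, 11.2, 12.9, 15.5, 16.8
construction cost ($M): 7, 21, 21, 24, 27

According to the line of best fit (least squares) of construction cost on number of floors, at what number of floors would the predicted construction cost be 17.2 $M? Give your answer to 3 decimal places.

10.490

n = 5, Σx = 61.2, Σy = 100, Σxy = 1365.3, Σx² = 837.38
Sxx = Σx² − (Σx)²/n = 837.38 − 749.088 = 88.292
Sxy = Σxy − (Σx)(Σy)/n = 1365.3 − 1224 = 141.3
b = Sxy/Sxx = 141.3/88.292 = 1.600371
a = ȳ − b·x̄ = 20 − 1.600371·12.24 = 0.411453
Set a + b·x = 17.2: x = (17.2 − 0.411453) / 1.600371 = 10.490406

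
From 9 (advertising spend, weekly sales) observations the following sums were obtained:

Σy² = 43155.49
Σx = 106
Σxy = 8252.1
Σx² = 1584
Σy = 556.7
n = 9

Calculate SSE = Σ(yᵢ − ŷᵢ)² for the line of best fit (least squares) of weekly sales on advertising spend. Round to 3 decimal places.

154.353

Sxx = Σx² − (Σx)²/n = 1584 − 1248.444444 = 335.555556
Sxy = Σxy − (Σx)(Σy)/n = 8252.1 − 6556.688889 = 1695.411111
Syy = Σy² − (Σy)²/n = 43155.49 − 34434.987778 = 8720.502222
b = Sxy/Sxx = 1695.411111/335.555556 = 5.052550
SSE = Syy − b·Sxy = 8720.502222 − 5.052550·1695.411111 = 154.353374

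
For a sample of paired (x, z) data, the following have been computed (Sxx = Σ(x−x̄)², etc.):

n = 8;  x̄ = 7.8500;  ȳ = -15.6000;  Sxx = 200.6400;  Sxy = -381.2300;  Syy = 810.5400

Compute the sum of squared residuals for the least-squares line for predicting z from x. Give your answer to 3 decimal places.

b = Sxy/Sxx = -381.23/200.64 = -1.900070
SSE = Syy − b·Sxy = 810.54 − (-1.900070)·(-381.23) = 86.176399

86.176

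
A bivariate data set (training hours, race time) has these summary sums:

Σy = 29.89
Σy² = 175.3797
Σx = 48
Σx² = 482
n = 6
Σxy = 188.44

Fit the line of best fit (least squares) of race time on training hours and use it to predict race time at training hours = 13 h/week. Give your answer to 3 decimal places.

Sxx = Σx² − (Σx)²/n = 482 − 384 = 98
Sxy = Σxy − (Σx)(Σy)/n = 188.44 − 239.12 = -50.68
b = Sxy/Sxx = -50.68/98 = -0.517143
a = ȳ − b·x̄ = 4.981667 − (-0.517143)·8 = 9.118810
ŷ(13) = a + b·13 = 9.118810 + (-0.517143)·13 = 2.395952

2.396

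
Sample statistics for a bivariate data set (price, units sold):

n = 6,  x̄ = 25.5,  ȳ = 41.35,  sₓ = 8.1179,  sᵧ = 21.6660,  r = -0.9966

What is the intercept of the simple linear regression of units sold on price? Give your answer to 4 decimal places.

b = r · sᵧ/sₓ = -0.9966 · 21.666/8.1179 = -2.659843
a = ȳ − b·x̄ = 41.35 − (-2.659843)·25.5 = 109.175984

109.1760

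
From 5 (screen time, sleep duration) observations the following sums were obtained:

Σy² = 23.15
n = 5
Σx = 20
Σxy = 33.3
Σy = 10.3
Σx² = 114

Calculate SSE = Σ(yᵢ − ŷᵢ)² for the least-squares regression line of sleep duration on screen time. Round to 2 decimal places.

0.10

Sxx = Σx² − (Σx)²/n = 114 − 80 = 34
Sxy = Σxy − (Σx)(Σy)/n = 33.3 − 41.2 = -7.9
Syy = Σy² − (Σy)²/n = 23.15 − 21.218 = 1.932
b = Sxy/Sxx = -7.9/34 = -0.232353
SSE = Syy − b·Sxy = 1.932 − (-0.232353)·(-7.9) = 0.096412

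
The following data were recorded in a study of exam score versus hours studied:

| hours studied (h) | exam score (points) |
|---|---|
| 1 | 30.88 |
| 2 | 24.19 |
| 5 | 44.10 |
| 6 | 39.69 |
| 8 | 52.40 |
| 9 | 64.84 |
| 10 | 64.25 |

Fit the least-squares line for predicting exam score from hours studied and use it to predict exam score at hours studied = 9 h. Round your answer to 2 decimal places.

n = 7, Σx = 41, Σy = 320.35, Σxy = 2183.16, Σx² = 311
Sxx = Σx² − (Σx)²/n = 311 − 240.142857 = 70.857143
Sxy = Σxy − (Σx)(Σy)/n = 2183.16 − 1876.335714 = 306.824286
b = Sxy/Sxx = 306.824286/70.857143 = 4.330181
a = ȳ − b·x̄ = 45.764286 − 4.330181·5.857143 = 20.401794
ŷ(9) = a + b·9 = 20.401794 + 4.330181·9 = 59.373427

59.37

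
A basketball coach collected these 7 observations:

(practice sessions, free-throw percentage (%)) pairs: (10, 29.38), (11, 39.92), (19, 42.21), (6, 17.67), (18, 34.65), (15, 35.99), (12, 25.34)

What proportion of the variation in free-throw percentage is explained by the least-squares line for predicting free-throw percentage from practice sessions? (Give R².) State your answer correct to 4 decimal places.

0.5765

n = 7, Σx = 91, Σy = 225.16, Σxy = 3108.56, Σx² = 1311, Σy² = 7688.722
Sxx = Σx² − (Σx)²/n = 1311 − 1183 = 128
Sxy = Σxy − (Σx)(Σy)/n = 3108.56 − 2927.08 = 181.48
Syy = Σy² − (Σy)²/n = 7688.722 − 7242.432229 = 446.289771
R² = Sxy²/(Sxx·Syy) = (181.48)²/(128·446.289771) = 0.576542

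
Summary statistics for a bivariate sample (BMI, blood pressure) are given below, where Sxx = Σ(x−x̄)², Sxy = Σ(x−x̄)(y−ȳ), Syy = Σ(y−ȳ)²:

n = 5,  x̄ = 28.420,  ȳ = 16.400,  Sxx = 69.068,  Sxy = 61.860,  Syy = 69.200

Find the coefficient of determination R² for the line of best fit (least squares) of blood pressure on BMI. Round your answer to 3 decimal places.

0.801

R² = Sxy²/(Sxx·Syy) = (61.86)²/(69.068·69.2) = 0.800639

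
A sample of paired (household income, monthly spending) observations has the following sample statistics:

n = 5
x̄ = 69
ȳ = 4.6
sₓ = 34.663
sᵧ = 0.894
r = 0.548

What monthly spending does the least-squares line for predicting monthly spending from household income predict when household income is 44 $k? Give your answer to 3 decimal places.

b = r · sᵧ/sₓ = 0.548 · 0.894/34.663 = 0.014134
a = ȳ − b·x̄ = 4.6 − 0.014134·69 = 3.624784
ŷ(44) = a + b·44 = 3.624784 + 0.014134·44 = 4.246661

4.247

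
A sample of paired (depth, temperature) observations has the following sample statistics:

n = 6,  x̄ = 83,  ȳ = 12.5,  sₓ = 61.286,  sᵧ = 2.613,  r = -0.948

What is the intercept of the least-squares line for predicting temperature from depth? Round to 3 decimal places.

15.855

b = r · sᵧ/sₓ = -0.948 · 2.613/61.286 = -0.040419
a = ȳ − b·x̄ = 12.5 − (-0.040419)·83 = 15.854784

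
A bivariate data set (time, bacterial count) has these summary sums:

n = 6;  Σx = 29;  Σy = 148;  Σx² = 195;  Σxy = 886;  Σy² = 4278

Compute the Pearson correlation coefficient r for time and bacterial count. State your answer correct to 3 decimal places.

0.920

Sxx = Σx² − (Σx)²/n = 195 − 140.166667 = 54.833333
Sxy = Σxy − (Σx)(Σy)/n = 886 − 715.333333 = 170.666667
Syy = Σy² − (Σy)²/n = 4278 − 3650.666667 = 627.333333
r = Sxy/√(Sxx·Syy) = 170.666667/√(34398.777778) = 170.666667/185.469075 = 0.920189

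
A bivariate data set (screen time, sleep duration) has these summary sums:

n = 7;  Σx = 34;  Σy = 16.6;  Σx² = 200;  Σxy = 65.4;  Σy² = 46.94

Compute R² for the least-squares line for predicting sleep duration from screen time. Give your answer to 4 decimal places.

Sxx = Σx² − (Σx)²/n = 200 − 165.142857 = 34.857143
Sxy = Σxy − (Σx)(Σy)/n = 65.4 − 80.628571 = -15.228571
Syy = Σy² − (Σy)²/n = 46.94 − 39.365714 = 7.574286
R² = Sxy²/(Sxx·Syy) = (-15.228571)²/(34.857143·7.574286) = 0.878385

0.8784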